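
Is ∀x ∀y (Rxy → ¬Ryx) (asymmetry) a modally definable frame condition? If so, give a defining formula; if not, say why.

Any modally definable frame class is closed under surjective bounded morphisms.
The 5-cycle (worlds w0,w1,w2,w3,w4 with w0→w1→w2→w3→w4→w0) is asymmetric. Mapping every world to a single reflexive point • is a surjective bounded morphism, and the reflexive point is not asymmetric (R•• but asymmetry requires ¬R••).
So no modal formula (or set of formulas) defines exactly the asymmetric frames.

No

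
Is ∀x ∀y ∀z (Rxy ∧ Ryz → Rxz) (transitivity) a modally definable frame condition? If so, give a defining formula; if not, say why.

Yes, by □p → □□p

This is a Sahlqvist condition; the 4 axiom □p → □□p defines it.
Suppose □p→□□p is valid. Take Rxy, Ryz and set V(p)={w : Rxw}. Then □p at x, so □□p at x, so □p at y, so p at z, i.e. Rxz.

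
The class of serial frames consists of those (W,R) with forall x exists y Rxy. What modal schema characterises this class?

The condition is seriality. The D schema □ψ → ◇ψ defines it.
Suppose □ψ→◇ψ is valid. At any x set V(ψ)=W. Then □ψ at x, so ◇ψ at x, so x has a successor.

□ψ → ◇ψ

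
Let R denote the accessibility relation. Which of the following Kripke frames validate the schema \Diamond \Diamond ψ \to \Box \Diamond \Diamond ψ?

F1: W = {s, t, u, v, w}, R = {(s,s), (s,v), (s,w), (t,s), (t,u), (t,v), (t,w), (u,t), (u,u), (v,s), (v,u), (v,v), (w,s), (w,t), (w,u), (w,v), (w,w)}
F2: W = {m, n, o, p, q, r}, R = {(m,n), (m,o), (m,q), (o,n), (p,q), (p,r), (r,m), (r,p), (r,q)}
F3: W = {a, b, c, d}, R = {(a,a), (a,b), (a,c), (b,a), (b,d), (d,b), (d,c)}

F1

This is the axiom for a generalized confluence (Geach) condition; its first-order frame correspondent is \forall x \forall y \forall z ((x R^2 y \wedge xRz) \to \exists w (y = w \wedge z R^2 w)).
F1: condition met.
F2: fails — mR²n, mRn but no w with n=w and nR²w.
F3: fails — aR²a, aRc but no w with a=w and cR²w.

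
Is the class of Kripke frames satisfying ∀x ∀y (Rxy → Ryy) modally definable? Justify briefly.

This is a Sahlqvist condition; the T□ axiom □(□q → q) defines it.

Yes, by □(□q → q)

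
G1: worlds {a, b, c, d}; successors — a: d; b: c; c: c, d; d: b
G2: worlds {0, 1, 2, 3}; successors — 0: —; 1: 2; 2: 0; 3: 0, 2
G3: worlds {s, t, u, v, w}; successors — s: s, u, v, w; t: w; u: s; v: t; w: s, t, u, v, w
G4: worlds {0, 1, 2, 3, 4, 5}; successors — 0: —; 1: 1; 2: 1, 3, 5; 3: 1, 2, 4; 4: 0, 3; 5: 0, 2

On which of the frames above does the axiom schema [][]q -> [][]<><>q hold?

G3

The schema corresponds to a generalized confluence (Geach) condition: forall x forall z (x R^2 z -> exists w (x R^2 w & z R^2 w)).
G1: fails — aR²b but no w with aR²w and bR²w.
G2: fails — 1R²0 but no w with 1R²w and 0R²w.
G3: satisfies the condition.
G4: fails — 2R²0 but no w with 2R²w and 0R²w.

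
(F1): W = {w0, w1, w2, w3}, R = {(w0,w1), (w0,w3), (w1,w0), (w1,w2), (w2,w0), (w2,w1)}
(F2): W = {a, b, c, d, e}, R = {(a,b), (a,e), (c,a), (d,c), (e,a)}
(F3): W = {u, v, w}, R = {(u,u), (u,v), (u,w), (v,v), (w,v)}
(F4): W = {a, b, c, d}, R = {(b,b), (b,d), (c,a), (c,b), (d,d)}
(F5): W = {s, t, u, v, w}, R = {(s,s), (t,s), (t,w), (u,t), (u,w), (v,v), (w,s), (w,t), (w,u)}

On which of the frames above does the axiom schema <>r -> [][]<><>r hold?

none

The schema corresponds to a generalized confluence (Geach) condition: forall x forall y forall z ((xRy & x R^2 z) -> exists w (y = w & z R^2 w)).
(F1): fails — w0Rw1, w0R²w0 but no w with w1=w and w0R²w.
(F2): fails — aRb, aR²a but no w with b=w and aR²w.
(F3): fails — uRu, uR²v but no t with u=t and vR²t.
(F4): fails — bRb, bR²d but no w with b=w and dR²w.
(F5): fails — tRw, tR²s but no w* with w=w* and sR²w*.
Valid on no frame.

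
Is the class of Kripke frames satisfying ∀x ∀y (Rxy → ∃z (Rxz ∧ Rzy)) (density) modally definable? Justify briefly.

The condition is density. A defining modal formula is □□q → □q.
Suppose □□q→□q is valid. Take Rxy and set V(q)={w : xR²w}. Then □□q at x, so □q at x, so q at y, i.e. ∃z(Rxz∧Rzy).

Yes — defined by □□q → □q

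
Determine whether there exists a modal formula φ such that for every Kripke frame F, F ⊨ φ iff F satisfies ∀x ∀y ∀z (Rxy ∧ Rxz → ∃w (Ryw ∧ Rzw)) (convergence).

This is a Sahlqvist condition; the .2 axiom ◇□p → □◇p defines it.
Suppose ◇□p→□◇p is valid. Take Rxy, Rxz and set V(p)={w : Ryw}. Then □p at y so ◇□p at x, so □◇p at x, so ◇p at z, giving w with Rzw and Ryw.

Yes — defined by ◇□p → □◇p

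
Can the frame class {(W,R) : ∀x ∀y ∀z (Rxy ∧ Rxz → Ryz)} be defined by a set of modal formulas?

Yes: it is the Euclidean property, defined by the 5 schema ◇p → □◇p.
Suppose ◇p→□◇p is valid. Take Rxy, Rxz and set V(p)={y}. Then ◇p at x, so □◇p at x, so ◇p at z, so some w with Rzw has p; w=y, i.e. Rzy. By symmetry of the argument, Ryz.

Definable; ◇p → □◇p defines it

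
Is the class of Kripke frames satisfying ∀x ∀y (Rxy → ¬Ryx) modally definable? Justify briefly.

Modal frame validity is preserved under surjective bounded morphisms.
The 3-cycle (worlds 0,1,2 with 0→1→2→0) is asymmetric. Mapping every world to a single reflexive point • is a surjective bounded morphism, and the reflexive point is not asymmetric (R•• but asymmetry requires ¬R••).
So the class is not modally definable.

Not modally definable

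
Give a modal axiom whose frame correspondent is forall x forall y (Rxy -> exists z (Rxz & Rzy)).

A defining formula is □□q → □q (the C4 axiom).
Suppose □□q→□q is valid. Take Rxy and set V(q)={w : xR²w}. Then □□q at x, so □q at x, so q at y, i.e. ∃z(Rxz∧Rzy).

□□q → □q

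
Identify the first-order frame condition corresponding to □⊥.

emptiness of R

□⊥ is valid iff no world has any successor (otherwise □⊥ fails at any world with one).
The converse is a direct semantic check.
So the correspondent is emptiness of R.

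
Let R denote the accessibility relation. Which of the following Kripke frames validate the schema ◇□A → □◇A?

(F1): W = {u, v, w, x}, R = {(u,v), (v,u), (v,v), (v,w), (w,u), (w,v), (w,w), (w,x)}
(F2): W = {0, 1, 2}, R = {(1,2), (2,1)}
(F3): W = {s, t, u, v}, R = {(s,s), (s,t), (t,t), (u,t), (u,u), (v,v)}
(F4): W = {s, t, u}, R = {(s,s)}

Frame correspondent (Sahlqvist): ∀x ∀y ∀z (Rxy ∧ Rxz → ∃w (Ryw ∧ Rzw)) — i.e. convergence.
(F1): fails — Rww and Rwx but w and x have no common successor.
(F2): condition met.
(F3): condition met.
(F4): condition met.
Valid on: (F2), (F3), (F4).

(F2), (F3), (F4)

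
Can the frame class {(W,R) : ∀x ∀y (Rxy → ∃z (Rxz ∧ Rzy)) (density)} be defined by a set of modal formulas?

Yes, by □□r → □r

The condition is density. A defining modal formula is □□r → □r.
Suppose □□r→□r is valid. Take Rxy and set V(r)={w : xR²w}. Then □□r at x, so □r at x, so r at y, i.e. ∃z(Rxz∧Rzy).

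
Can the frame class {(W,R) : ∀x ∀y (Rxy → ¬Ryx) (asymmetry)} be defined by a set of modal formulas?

Any modally definable frame class is closed under surjective bounded morphisms.
The 5-cycle (worlds a,b,c,d,e with a→b→c→d→e→a) is asymmetric. Mapping every world to a single reflexive point • is a surjective bounded morphism, and the reflexive point is not asymmetric (R•• but asymmetry requires ¬R••).
So no modal formula (or set of formulas) defines exactly the asymmetric frames.

No — not modally definable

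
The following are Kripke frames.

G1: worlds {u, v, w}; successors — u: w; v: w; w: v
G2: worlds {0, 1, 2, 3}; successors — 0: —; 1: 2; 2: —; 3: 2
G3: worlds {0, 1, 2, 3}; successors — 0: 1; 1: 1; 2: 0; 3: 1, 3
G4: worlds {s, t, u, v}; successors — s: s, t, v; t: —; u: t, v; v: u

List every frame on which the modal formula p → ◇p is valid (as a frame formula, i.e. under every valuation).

none

This is the axiom for reflexivity; its first-order frame correspondent is ∀x Rxx.
G1: fails — world u does not see itself.
G2: fails — world 0 does not see itself.
G3: fails — world 0 does not see itself.
G4: fails — world t does not see itself.
Valid on no frame.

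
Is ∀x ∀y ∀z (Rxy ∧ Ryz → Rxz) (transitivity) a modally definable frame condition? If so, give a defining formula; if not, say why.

Definable; □q → □□q defines it

The condition is transitivity. A defining modal formula is □q → □□q.
Suppose □q→□□q is valid. Take Rxy, Ryz and set V(q)={w : Rxw}. Then □q at x, so □□q at x, so □q at y, so q at z, i.e. Rxz.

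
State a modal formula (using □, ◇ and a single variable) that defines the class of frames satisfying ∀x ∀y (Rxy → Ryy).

A defining formula is □(□q → q) (the T□ axiom).
Suppose □(□q→q) is valid. Take Rxy and set V(q)={w : Ryw}. Then at y, □q holds; since □(□q→q) at x, □q→q at y, so q at y, i.e. Ryy.

□(□q → q)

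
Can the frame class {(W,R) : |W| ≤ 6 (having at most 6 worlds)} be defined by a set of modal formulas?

No — not modally definable

Any modally definable frame class is closed under disjoint unions.
Any modal formula valid on each of 7 disjoint one-world frames is valid on their disjoint union (validity is preserved under disjoint unions). Each one-world frame has |W|=1≤6, but the union has |W|=7.
So the class is not modally definable.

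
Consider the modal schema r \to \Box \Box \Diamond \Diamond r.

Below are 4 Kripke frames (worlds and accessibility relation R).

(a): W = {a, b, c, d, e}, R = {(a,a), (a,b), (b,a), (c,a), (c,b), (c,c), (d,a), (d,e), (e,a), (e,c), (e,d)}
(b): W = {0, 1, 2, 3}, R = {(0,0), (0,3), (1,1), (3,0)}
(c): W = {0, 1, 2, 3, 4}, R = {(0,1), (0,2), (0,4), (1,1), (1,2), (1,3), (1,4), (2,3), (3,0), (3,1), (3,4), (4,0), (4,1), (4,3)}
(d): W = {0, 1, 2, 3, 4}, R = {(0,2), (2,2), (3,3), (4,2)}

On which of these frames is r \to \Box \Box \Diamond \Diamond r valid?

(b)

Frame correspondent (Sahlqvist): \forall x \forall z (x R^2 z \to \exists w (x = w \wedge z R^2 w)) — i.e. a generalized confluence (Geach) condition.
(a): fails — cR²a but no w with c=w and aR²w.
(b): ✓.
(c): fails — 3R²2 but no w with 3=w and 2R²w.
(d): fails — 0R²2 but no w with 0=w and 2R²w.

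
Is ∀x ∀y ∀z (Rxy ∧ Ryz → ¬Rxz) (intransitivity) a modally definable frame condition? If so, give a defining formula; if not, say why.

Modal frame validity is preserved under surjective bounded morphisms.
The 5-cycle (worlds w0,w1,w2,w3,w4 with w0→w1→w2→w3→w4→w0) is intransitive. Mapping every world to a single reflexive point • is a surjective bounded morphism; the reflexive point is not intransitive (R••∧R•• but R••).
Hence intransitivity is not modally definable.

No — not modally definable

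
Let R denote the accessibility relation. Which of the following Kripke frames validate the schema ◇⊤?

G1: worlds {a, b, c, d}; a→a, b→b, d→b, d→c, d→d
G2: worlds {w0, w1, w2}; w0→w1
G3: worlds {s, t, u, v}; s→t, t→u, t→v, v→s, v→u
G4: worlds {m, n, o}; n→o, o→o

none

Frame correspondent (Sahlqvist): ∀x ∃y Rxy — i.e. seriality.
G1: fails — world c has no successor.
G2: fails — world w1 has no successor.
G3: fails — world u has no successor.
G4: fails — world m has no successor.
Valid on no frame.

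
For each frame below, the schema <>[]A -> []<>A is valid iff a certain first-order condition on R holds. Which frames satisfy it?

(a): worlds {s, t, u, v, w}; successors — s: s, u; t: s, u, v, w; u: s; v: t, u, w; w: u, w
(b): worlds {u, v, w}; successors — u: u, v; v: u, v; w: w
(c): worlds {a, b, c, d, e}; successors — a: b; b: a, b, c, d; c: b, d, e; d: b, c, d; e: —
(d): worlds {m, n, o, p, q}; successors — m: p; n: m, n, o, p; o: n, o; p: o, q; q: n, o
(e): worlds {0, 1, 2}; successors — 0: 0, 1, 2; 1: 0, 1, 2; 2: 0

The schema corresponds to convergence: forall x forall y forall z (Rxy & Rxz -> exists w (Ryw & Rzw)).
(a): fails — Rtv and Rtu but v and u have no common successor.
(b): satisfies the condition.
(c): fails — Rcd and Rce but d and e have no common successor.
(d): fails — Rno and Rnm but o and m have no common successor.
(e): satisfies the condition.

(b), (e)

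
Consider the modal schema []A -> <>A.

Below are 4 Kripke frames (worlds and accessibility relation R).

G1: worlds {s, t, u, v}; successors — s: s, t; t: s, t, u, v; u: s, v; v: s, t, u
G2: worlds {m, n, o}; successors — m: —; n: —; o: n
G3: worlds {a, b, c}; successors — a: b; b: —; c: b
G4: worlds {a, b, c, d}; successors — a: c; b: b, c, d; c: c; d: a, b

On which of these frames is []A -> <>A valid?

This is the axiom for seriality; its first-order frame correspondent is forall x exists y Rxy.
G1: ✓.
G2: fails — world m has no successor.
G3: fails — world b has no successor.
G4: ✓.
Valid on: G1, G4.

G1, G4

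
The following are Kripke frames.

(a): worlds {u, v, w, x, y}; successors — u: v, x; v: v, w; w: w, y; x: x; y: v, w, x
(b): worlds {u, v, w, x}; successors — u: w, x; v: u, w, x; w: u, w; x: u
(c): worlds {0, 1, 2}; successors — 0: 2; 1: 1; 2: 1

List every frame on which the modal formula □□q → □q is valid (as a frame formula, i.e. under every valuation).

Frame correspondent (Sahlqvist): ∀x ∀y (Rxy → ∃z (Rxz ∧ Rzy)) — i.e. density.
(a): holds.
(b): fails — Rxu but no z with Rxz and Rzu.
(c): fails — R02 but no z with R0z and Rz2.
Valid on: (a).

(a)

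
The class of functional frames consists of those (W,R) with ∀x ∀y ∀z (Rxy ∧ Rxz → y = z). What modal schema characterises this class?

◇r → □r

The condition is partial functionality. The CD schema ◇r → □r defines it.
Suppose ◇r→□r is valid. Take Rxy, Rxz and set V(r)={y}. Then ◇r at x, so □r at x, so r at z, i.e. z=y.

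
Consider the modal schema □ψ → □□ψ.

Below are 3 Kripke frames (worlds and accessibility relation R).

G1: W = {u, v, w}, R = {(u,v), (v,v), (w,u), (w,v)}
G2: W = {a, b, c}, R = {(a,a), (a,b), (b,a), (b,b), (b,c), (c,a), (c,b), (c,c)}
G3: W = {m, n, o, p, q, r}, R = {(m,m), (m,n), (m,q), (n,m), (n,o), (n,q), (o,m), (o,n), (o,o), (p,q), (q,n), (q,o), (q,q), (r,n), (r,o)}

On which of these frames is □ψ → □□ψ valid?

G1

The schema corresponds to transitivity: ∀x ∀y ∀z (Rxy ∧ Ryz → Rxz).
G1: satisfies the condition.
G2: fails — Rab and Rbc but not Rac.
G3: fails — Rom and Rmq but not Roq.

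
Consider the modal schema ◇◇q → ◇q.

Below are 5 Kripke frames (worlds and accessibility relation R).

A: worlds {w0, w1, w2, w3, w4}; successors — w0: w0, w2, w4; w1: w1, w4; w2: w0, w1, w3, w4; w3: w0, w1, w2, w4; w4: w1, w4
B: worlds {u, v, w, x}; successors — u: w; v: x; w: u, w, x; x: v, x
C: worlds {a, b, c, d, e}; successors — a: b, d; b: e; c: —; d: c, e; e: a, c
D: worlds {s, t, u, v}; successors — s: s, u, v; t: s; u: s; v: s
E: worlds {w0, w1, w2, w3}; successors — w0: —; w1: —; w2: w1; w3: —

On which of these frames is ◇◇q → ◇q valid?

E

This is the axiom for transitivity; its first-order frame correspondent is ∀x ∀y ∀z (Rxy ∧ Ryz → Rxz).
A: fails — Rw0w4 and Rw4w1 but not Rw0w1.
B: fails — Ruw and Rwu but not Ruu.
C: fails — Rea and Rab but not Reb.
D: fails — Rus and Rsv but not Ruv.
E: satisfies the condition.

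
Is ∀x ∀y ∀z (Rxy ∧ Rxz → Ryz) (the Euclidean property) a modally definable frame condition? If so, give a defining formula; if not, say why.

The condition is the Euclidean property. A defining modal formula is ◇p → □◇p.
Suppose ◇p→□◇p is valid. Take Rxy, Rxz and set V(p)={y}. Then ◇p at x, so □◇p at x, so ◇p at z, so some w with Rzw has p; w=y, i.e. Rzy. By symmetry of the argument, Ryz.

Definable; ◇p → □◇p defines it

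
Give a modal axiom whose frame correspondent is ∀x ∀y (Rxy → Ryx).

This is symmetry; the standard corresponding axiom is B: s → □◇s.
Suppose s→□◇s is valid. Take Rxy and set V(s)={x}. Then s at x, so □◇s at x, so ◇s at y, so some z with Ryz has s; z=x, i.e. Ryx.

s → □◇s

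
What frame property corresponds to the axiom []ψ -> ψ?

This is the T axiom.
It corresponds to reflexivity: forall x Rxx.

reflexivity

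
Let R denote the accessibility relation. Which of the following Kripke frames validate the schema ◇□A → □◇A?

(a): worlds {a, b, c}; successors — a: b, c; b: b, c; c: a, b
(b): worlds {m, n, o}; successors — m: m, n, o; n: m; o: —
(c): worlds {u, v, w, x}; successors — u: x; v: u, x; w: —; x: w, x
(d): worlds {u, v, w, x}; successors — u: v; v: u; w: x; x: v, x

Frame correspondent (Sahlqvist): ∀x ∀y ∀z (Rxy ∧ Rxz → ∃w (Ryw ∧ Rzw)) — i.e. convergence.
(a): satisfies the condition.
(b): fails — Rmn and Rmo but n and o have no common successor.
(c): fails — Rxw and Rxw but w and w have no common successor.
(d): fails — Rxx and Rxv but x and v have no common successor.
Valid on: (a).

(a)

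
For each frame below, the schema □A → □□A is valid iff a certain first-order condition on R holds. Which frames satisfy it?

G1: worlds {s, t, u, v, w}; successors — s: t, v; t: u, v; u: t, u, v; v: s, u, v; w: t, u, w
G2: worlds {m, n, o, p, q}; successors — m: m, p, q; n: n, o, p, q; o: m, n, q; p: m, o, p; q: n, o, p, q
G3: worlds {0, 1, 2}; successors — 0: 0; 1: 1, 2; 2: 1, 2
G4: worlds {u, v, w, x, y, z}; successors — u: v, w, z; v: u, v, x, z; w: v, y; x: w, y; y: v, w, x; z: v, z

Frame correspondent (Sahlqvist): ∀x ∀y ∀z (Rxy ∧ Ryz → Rxz) — i.e. transitivity.
G1: fails — Ruv and Rvs but not Rus.
G2: fails — Rom and Rmp but not Rop.
G3: condition met.
G4: fails — Ruv and Rvu but not Ruu.

G3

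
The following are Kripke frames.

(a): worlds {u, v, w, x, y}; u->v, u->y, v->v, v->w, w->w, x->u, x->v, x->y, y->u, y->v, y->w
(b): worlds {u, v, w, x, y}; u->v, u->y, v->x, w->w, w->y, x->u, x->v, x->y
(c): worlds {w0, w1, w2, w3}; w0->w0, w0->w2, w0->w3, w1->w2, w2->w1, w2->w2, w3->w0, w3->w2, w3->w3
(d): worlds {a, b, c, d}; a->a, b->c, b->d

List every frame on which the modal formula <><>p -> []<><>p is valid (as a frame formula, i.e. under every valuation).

(d)

This is the axiom for a generalized confluence (Geach) condition; its first-order frame correspondent is forall x forall y forall z ((x R^2 y & xRz) -> exists w (y = w & z R^2 w)).
(a): fails — uR²u, uRv but no t with u=t and vR²t.
(b): fails — uR²x, uRv but no t with x=t and vR²t.
(c): fails — w0R²w0, w0Rw2 but no w with w0=w and w2R²w.
(d): ✓.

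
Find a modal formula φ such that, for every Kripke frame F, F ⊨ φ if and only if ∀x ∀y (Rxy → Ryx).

s → □◇s

The condition is symmetry. The B schema s → □◇s defines it.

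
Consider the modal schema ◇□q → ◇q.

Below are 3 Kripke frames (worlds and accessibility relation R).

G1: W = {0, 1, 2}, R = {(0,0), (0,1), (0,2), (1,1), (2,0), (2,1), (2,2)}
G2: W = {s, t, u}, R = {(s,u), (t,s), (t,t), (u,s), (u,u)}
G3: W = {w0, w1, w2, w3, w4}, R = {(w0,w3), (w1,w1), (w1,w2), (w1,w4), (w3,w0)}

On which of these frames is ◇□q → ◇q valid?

The schema corresponds to a generalized confluence (Geach) condition: ∀x ∀y (xRy → ∃w (yRw ∧ xRw)).
G1: condition met.
G2: fails — tRs but no w with sRw and tRw.
G3: fails — w0Rw3 but no w with w3Rw and w0Rw.
Valid on: G1.

G1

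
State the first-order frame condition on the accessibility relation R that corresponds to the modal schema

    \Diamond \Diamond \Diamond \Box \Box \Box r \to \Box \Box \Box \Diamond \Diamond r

\forall x \forall y \forall z ((x R^3 y \wedge x R^3 z) \to \exists w (y R^3 w \wedge z R^2 w))

This is a Sahlqvist (Geach-type) schema ◇^3□^3r → □^3◇^2r.
Minimal-valuation argument: fix x; take any y with xR^3y and any z with xR^3z. Set V(r) to the set of worlds R-reachable from y in exactly 3 steps. Then □^3r holds at y, so the antecedent holds at x; validity forces ◇^2r at z, giving a w with zR^2w and yR^3w.
First-order correspondent: \forall x \forall y \forall z ((x R^3 y \wedge x R^3 z) \to \exists w (y R^3 w \wedge z R^2 w)).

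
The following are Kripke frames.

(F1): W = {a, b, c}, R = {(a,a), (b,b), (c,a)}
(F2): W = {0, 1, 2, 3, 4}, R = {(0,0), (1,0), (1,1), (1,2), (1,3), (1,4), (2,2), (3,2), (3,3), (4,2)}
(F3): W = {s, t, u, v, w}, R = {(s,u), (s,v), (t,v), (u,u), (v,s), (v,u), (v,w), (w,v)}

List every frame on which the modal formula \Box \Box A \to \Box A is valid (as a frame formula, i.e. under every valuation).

(F1), (F2)

This is the axiom for density; its first-order frame correspondent is \forall x \forall y (Rxy \to \exists z (Rxz \wedge Rzy)).
(F1): satisfies the condition.
(F2): satisfies the condition.
(F3): fails — Rtv but no z with Rtz and Rzv.
Valid on: (F1), (F2).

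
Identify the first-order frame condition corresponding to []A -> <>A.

seriality

Suppose □A→◇A is valid. At any x set V(A)=W. Then □A at x, so ◇A at x, so x has a successor.
Conversely, on a frame with seriality the schema holds at every world under every valuation.
So the correspondent is seriality.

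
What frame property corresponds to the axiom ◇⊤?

seriality: ∀x ∃y Rxy

◇⊤ holds at w iff w has a successor, so frame-validity of ◇⊤ is exactly seriality. Equivalently via □ψ → ◇ψ:
Suppose □ψ→◇ψ is valid. At any x set V(ψ)=W. Then □ψ at x, so ◇ψ at x, so x has a successor.
Conversely, any frame satisfying ∀x ∃y Rxy validates the schema.
So the correspondent is seriality.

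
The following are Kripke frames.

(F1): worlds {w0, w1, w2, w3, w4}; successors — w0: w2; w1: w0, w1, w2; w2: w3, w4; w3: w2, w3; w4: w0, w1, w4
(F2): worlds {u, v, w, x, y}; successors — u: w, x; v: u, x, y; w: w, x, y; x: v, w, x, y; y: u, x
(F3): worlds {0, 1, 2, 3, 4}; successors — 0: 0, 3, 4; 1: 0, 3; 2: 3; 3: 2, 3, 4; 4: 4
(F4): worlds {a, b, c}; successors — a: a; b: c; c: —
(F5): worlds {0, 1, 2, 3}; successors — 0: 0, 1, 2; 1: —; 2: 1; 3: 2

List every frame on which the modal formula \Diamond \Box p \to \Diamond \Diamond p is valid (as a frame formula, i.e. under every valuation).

(F1), (F2), (F3)

This is the axiom for a generalized confluence (Geach) condition; its first-order frame correspondent is \forall x \forall y (xRy \to \exists w (yRw \wedge x R^2 w)).
(F1): holds.
(F2): holds.
(F3): holds.
(F4): fails — bRc but no w with cRw and bR²w.
(F5): fails — 0R1 but no w with 1Rw and 0R²w.
Valid on: (F1), (F2), (F3).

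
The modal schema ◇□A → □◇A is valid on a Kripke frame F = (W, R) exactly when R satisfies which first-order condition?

Suppose ◇□A→□◇A is valid. Take Rxy, Rxz and set V(A)={w : Ryw}. Then □A at y so ◇□A at x, so □◇A at x, so ◇A at z, giving w with Rzw and Ryw.

convergence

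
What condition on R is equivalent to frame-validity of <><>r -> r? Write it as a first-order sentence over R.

forall x forall y (x R^2 y -> exists w (y = w & x = w))

This is a Sahlqvist (Geach-type) schema ◇^2□^0r → □^0◇^0r.
Minimal-valuation argument: fix x; take any y with xR^2y and any z with xR^0z. Set V(r) to the set of worlds R-reachable from y in exactly 0 steps. Then □^0r holds at y, so the antecedent holds at x; validity forces ◇^0r at z, giving a w with zR^0w and yR^0w.
First-order correspondent: forall x forall y (x R^2 y -> exists w (y = w & x = w)).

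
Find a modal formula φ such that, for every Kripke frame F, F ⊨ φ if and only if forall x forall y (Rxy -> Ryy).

□(□q → q)

This is shift-reflexivity; the standard corresponding axiom is T□: □(□q → q).
Suppose □(□q→q) is valid. Take Rxy and set V(q)={w : Ryw}. Then at y, □q holds; since □(□q→q) at x, □q→q at y, so q at y, i.e. Ryy.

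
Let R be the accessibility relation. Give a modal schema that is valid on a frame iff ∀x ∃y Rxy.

□s → ◇s

The condition is seriality. The D schema □s → ◇s defines it.
Suppose □s→◇s is valid. At any x set V(s)=W. Then □s at x, so ◇s at x, so x has a successor.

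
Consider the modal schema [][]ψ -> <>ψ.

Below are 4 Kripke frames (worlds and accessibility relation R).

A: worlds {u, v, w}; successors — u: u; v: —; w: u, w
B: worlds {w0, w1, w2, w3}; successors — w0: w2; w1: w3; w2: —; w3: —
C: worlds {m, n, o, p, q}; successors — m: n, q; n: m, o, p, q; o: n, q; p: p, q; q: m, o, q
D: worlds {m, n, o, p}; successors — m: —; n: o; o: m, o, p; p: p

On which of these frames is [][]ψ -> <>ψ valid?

The schema corresponds to a generalized confluence (Geach) condition: forall x exists w (x R^2 w & xRw).
A: fails — at v but no t with vR²t and vRt.
B: fails — at w0 but no w with w0R²w and w0Rw.
C: satisfies the condition.
D: fails — at m but no w with mR²w and mRw.
Valid on: C.

C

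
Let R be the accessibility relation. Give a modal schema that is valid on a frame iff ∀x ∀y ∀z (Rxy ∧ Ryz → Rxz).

A defining formula is □p → □□p (the 4 axiom).
Suppose □p→□□p is valid. Take Rxy, Ryz and set V(p)={w : Rxw}. Then □p at x, so □□p at x, so □p at y, so p at z, i.e. Rxz.

□p → □□p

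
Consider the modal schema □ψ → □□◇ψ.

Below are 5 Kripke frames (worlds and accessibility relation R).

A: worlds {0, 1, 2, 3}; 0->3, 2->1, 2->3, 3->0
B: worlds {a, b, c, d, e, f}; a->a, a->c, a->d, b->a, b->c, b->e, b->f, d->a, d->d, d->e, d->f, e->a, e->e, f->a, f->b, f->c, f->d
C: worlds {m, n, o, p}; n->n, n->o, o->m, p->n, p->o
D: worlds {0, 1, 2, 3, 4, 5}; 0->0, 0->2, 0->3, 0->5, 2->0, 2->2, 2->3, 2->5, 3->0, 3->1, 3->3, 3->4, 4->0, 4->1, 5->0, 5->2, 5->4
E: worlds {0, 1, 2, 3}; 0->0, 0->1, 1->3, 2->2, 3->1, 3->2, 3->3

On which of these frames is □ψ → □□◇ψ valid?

A

The schema corresponds to a generalized confluence (Geach) condition: ∀x ∀z (xR²z → ∃w (xRw ∧ zRw)).
A: holds.
B: fails — aR²c but no w with aRw and cRw.
C: fails — nR²m but no w with nRw and mRw.
D: fails — 0R²1 but no w with 0Rw and 1Rw.
E: fails — 0R²1 but no w with 0Rw and 1Rw.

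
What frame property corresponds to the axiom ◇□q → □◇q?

convergence: ∀x ∀y ∀z (Rxy ∧ Rxz → ∃w (Ryw ∧ Rzw))

This is the .2 axiom.
It corresponds to convergence: ∀x ∀y ∀z (Rxy ∧ Rxz → ∃w (Ryw ∧ Rzw)).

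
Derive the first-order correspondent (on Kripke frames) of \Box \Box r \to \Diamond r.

This is a Sahlqvist (Geach-type) schema ◇^0□^2r → □^0◇^1r.
Minimal-valuation argument: fix x; take any y with xR^0y and any z with xR^0z. Set V(r) to the set of worlds R-reachable from y in exactly 2 steps. Then □^2r holds at y, so the antecedent holds at x; validity forces ◇^1r at z, giving a w with zR^1w and yR^2w.
First-order correspondent: \forall x \exists w (x R^2 w \wedge xRw).

\forall x \exists w (x R^2 w \wedge xRw)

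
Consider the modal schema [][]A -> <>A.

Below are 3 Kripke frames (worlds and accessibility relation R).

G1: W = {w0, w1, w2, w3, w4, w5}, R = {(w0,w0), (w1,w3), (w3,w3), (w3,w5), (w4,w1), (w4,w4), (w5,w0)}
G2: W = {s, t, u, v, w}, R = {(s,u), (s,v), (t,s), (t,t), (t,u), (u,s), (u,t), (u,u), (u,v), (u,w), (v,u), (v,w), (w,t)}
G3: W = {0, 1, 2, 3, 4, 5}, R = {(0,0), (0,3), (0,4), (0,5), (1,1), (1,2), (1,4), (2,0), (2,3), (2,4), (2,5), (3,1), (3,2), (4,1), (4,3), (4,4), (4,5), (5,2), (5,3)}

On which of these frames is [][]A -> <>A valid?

G2, G3

This is the axiom for a generalized confluence (Geach) condition; its first-order frame correspondent is forall x exists w (x R^2 w & xRw).
G1: fails — at w2 but no w with w2R²w and w2Rw.
G2: satisfies the condition.
G3: satisfies the condition.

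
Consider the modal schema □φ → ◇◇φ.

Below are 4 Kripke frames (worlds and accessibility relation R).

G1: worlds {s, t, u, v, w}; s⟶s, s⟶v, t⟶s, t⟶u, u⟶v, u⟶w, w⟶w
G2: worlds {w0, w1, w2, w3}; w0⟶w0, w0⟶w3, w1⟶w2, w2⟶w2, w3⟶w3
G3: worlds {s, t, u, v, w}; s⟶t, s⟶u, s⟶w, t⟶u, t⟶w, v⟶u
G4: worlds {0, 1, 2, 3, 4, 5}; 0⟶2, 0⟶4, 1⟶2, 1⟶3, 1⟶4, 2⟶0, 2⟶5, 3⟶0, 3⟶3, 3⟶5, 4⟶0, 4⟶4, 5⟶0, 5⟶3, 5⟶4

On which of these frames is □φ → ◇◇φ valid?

G2, G4

Frame correspondent (Sahlqvist): ∀x ∃w (xRw ∧ xR²w) — i.e. a generalized confluence (Geach) condition.
G1: fails — at v but no w* with vRw* and vR²w*.
G2: condition met.
G3: fails — at t but no w* with tRw* and tR²w*.
G4: condition met.
Valid on: G2, G4.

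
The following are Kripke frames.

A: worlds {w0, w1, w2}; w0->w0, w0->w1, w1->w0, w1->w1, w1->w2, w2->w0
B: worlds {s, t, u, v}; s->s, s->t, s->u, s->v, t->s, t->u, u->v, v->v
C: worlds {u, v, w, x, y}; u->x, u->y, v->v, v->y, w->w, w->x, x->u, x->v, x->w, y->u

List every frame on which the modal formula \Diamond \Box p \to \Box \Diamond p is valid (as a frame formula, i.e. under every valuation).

A

The schema corresponds to convergence: \forall x \forall y \forall z (Rxy \wedge Rxz \to \exists w (Ryw \wedge Rzw)).
A: holds.
B: fails — Rsv and Rst but v and t have no common successor.
C: fails — Rvv and Rvy but v and y have no common successor.
Valid on: A.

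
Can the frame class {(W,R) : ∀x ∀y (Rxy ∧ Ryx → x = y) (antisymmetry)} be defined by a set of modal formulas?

No

If a class were modally definable it would be closed under surjective bounded morphisms (Goldblatt–Thomason).
The 8-cycle (worlds a,b,c,d,e,f,g,h with a→b→c→d→e→f→g→h→a) is antisymmetric. Sending even-indexed worlds to a and odd-indexed worlds to b is a surjective bounded morphism onto the two-world frame with a↔b, which is not antisymmetric.
So no modal formula (or set of formulas) defines exactly the antisymmetric frames.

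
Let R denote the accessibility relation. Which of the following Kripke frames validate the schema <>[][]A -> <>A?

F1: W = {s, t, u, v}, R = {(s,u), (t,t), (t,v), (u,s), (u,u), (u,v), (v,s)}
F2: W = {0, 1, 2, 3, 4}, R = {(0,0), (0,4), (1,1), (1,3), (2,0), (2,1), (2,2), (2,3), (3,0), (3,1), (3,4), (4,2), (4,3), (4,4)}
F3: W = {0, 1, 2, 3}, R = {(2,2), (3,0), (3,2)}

Frame correspondent (Sahlqvist): forall x forall y (xRy -> exists w (y R^2 w & xRw)) — i.e. a generalized confluence (Geach) condition.
F1: fails — tRv but no w with vR²w and tRw.
F2: condition met.
F3: fails — 3R0 but no w with 0R²w and 3Rw.
Valid on: F2.

F2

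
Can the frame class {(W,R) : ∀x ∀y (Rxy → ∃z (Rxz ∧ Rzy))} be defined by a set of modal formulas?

This is a Sahlqvist condition; the C4 axiom □□q → □q defines it.
Suppose □□q→□q is valid. Take Rxy and set V(q)={w : xR²w}. Then □□q at x, so □q at x, so q at y, i.e. ∃z(Rxz∧Rzy).

Yes — defined by □□q → □q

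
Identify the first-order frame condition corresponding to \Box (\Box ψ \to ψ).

Suppose □(□ψ→ψ) is valid. Take Rxy and set V(ψ)={w : Ryw}. Then at y, □ψ holds; since □(□ψ→ψ) at x, □ψ→ψ at y, so ψ at y, i.e. Ryy.
Conversely, on a frame with shift-reflexivity the schema holds at every world under every valuation.
So the correspondent is shift-reflexivity.

shift-reflexivity: \forall x \forall y (Rxy \to Ryy)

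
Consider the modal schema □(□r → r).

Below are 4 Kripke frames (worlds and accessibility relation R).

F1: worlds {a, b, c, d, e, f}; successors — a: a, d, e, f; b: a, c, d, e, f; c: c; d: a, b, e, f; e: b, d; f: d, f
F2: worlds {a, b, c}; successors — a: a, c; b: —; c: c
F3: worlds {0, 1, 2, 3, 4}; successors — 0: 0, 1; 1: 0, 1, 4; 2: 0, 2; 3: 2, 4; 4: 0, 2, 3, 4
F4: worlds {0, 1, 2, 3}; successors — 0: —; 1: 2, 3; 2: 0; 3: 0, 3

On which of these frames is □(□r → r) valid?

F2

This is the axiom for shift-reflexivity; its first-order frame correspondent is ∀x ∀y (Rxy → Ryy).
F1: fails — Reb but not Rbb.
F2: ✓.
F3: fails — R43 but not R33.
F4: fails — R12 but not R22.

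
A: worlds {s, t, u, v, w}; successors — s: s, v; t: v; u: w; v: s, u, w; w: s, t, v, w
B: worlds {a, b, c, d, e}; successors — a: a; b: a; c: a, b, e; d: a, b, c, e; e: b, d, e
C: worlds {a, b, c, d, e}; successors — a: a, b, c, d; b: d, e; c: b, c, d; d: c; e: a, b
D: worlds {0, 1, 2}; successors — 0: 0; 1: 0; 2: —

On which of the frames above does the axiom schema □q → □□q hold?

This is the axiom for transitivity; its first-order frame correspondent is ∀x ∀y ∀z (Rxy ∧ Ryz → Rxz).
A: fails — Rtv and Rvw but not Rtw.
B: fails — Reb and Rba but not Rea.
C: fails — Reb and Rbe but not Ree.
D: ✓.
Valid on: D.

D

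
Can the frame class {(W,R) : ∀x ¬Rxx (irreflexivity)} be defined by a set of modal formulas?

No — not modally definable

Modal frame validity is preserved under surjective bounded morphisms.
The 4-cycle (worlds a,b,c,d with a→b→c→d→a) is irreflexive, and the map sending every world to a single reflexive point • is a surjective bounded morphism (forth: every edge maps to (•,•); back: every world has a successor). So any modal formula valid on the 4-cycle is also valid on the reflexive point, which is not irreflexive.
So no modal formula (or set of formulas) defines exactly the irreflexive frames.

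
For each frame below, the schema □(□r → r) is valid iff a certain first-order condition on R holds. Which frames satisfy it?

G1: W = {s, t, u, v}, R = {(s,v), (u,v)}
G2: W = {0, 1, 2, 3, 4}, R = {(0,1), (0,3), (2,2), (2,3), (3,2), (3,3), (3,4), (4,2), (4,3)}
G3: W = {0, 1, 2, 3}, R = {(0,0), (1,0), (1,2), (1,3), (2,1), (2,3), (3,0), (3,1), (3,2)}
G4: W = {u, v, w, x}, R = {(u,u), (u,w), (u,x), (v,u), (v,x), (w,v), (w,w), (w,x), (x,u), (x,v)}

none

The schema corresponds to shift-reflexivity: ∀x ∀y (Rxy → Ryy).
G1: fails — Ruv but not Rvv.
G2: fails — R34 but not R44.
G3: fails — R32 but not R22.
G4: fails — Rwx but not Rxx.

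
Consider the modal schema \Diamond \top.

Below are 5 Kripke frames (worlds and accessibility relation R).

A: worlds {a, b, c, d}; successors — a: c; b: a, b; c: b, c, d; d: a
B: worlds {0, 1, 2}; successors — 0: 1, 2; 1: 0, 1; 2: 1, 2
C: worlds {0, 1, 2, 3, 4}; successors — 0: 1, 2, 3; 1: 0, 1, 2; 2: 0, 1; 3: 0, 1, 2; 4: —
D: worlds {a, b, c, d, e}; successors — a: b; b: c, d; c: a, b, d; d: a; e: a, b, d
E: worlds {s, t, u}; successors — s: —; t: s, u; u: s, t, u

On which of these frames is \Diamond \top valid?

A, B, D

This is the axiom for seriality; its first-order frame correspondent is \forall x \exists y Rxy.
A: condition met.
B: condition met.
C: fails — world 4 has no successor.
D: condition met.
E: fails — world s has no successor.
Valid on: A, B, D.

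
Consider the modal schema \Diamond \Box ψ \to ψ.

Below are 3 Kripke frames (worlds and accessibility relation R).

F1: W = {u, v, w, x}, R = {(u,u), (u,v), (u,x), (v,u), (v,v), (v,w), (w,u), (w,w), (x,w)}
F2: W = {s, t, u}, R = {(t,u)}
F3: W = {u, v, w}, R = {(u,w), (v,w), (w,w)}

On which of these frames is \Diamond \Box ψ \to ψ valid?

This is the axiom for symmetry; its first-order frame correspondent is \forall x \forall y (Rxy \to Ryx).
F1: fails — Rxw but not Rwx.
F2: fails — Rtu but not Rut.
F3: fails — Ruw but not Rwu.

none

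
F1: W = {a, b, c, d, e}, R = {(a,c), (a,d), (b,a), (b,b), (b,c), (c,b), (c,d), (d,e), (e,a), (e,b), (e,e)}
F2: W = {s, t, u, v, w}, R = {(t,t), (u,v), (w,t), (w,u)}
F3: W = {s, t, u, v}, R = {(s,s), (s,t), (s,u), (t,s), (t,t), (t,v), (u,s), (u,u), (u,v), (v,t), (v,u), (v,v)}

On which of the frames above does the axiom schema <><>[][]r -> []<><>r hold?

F1, F3

The schema corresponds to a generalized confluence (Geach) condition: forall x forall y forall z ((x R^2 y & xRz) -> exists w (y R^2 w & z R^2 w)).
F1: ✓.
F2: fails — wR²t, wRu but no w* with tR²w* and uR²w*.
F3: ✓.
Valid on: F1, F3.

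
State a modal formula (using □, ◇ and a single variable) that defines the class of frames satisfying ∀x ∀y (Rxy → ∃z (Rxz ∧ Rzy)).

A defining formula is □□ψ → □ψ (the C4 axiom).

□□ψ → □ψ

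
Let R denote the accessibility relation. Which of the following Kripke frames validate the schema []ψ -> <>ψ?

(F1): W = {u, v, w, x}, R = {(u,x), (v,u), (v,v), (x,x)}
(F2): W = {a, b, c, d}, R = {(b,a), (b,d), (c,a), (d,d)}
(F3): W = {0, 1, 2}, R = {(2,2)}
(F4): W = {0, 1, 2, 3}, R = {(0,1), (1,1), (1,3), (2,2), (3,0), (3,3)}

(F4)

Frame correspondent (Sahlqvist): forall x exists y Rxy — i.e. seriality.
(F1): fails — world w has no successor.
(F2): fails — world a has no successor.
(F3): fails — world 0 has no successor.
(F4): holds.
Valid on: (F4).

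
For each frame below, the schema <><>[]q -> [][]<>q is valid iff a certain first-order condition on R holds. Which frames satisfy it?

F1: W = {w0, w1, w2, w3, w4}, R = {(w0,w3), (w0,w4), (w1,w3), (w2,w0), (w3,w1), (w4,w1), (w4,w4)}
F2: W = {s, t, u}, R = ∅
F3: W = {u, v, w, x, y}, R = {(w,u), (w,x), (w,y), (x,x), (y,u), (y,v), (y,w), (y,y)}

F2

The schema corresponds to a generalized confluence (Geach) condition: forall x forall y forall z ((x R^2 y & x R^2 z) -> exists w (yRw & zRw)).
F1: fails — w0R²w1, w0R²w4 but no w with w1Rw and w4Rw.
F2: satisfies the condition.
F3: fails — wR²u, wR²u but no t with uRt and uRt.
Valid on: F2.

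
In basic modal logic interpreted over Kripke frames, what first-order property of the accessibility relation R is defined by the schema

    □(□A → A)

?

shift-reflexivity

This schema is the T□ axiom.
Its frame correspondent is shift-reflexivity — ∀x ∀y (Rxy → Ryy).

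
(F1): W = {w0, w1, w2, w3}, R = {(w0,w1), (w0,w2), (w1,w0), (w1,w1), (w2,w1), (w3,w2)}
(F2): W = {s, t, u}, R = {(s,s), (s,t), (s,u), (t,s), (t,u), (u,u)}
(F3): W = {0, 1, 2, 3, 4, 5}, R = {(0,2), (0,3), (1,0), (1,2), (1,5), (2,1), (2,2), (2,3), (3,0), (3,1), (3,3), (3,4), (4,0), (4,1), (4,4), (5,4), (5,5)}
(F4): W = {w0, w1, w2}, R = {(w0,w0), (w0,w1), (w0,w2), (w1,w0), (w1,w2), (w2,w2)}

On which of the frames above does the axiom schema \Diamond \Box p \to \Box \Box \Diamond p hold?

(F1), (F2), (F4)

The schema corresponds to a generalized confluence (Geach) condition: \forall x \forall y \forall z ((xRy \wedge x R^2 z) \to \exists w (yRw \wedge zRw)).
(F1): condition met.
(F2): condition met.
(F3): fails — 1R0, 1R²4 but no w with 0Rw and 4Rw.
(F4): condition met.
Valid on: (F1), (F2), (F4).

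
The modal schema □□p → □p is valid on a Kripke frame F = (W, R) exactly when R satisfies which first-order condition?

Density

This schema is the C4 axiom.
It corresponds to density: ∀x ∀y (Rxy → ∃z (Rxz ∧ Rzy)).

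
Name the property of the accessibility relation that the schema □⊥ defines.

This schema is the Ver axiom.
Its frame correspondent is emptiness of R — ∀x ∀y ¬Rxy.

emptiness of R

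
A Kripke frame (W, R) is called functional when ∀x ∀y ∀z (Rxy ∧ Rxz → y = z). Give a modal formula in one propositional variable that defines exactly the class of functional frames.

This is partial functionality; the standard corresponding axiom is CD: ◇s → □s.
Suppose ◇s→□s is valid. Take Rxy, Rxz and set V(s)={y}. Then ◇s at x, so □s at x, so s at z, i.e. z=y.

◇s → □s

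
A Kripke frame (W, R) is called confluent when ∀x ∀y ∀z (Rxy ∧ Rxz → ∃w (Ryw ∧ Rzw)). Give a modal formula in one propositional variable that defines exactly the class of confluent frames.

The condition is convergence. The .2 schema ◇□q → □◇q defines it.
Suppose ◇□q→□◇q is valid. Take Rxy, Rxz and set V(q)={w : Ryw}. Then □q at y so ◇□q at x, so □◇q at x, so ◇q at z, giving w with Rzw and Ryw.

◇□q → □◇q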